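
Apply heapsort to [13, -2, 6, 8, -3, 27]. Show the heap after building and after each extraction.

Build heap: [27, 8, 13, -2, -3, 6]
Extract 27: [13, 8, 6, -2, -3, 27]
Extract 13: [8, -2, 6, -3, 13, 27]
Extract 8: [6, -2, -3, 8, 13, 27]
Extract 6: [-2, -3, 6, 8, 13, 27]
Extract -2: [-3, -2, 6, 8, 13, 27]


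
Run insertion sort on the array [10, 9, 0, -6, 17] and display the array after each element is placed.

First element 10 is already 'sorted'
Insert 9: shifted 1 elements -> [9, 10, 0, -6, 17]
Insert 0: shifted 2 elements -> [0, 9, 10, -6, 17]
Insert -6: shifted 3 elements -> [-6, 0, 9, 10, 17]
Insert 17: shifted 0 elements -> [-6, 0, 9, 10, 17]


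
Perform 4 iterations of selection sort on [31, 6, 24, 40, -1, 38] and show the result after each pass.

Pass 1: Select minimum -1 at index 4, swap -> [-1, 6, 24, 40, 31, 38]
Pass 2: Select minimum 6 at index 1, swap -> [-1, 6, 24, 40, 31, 38]
Pass 3: Select minimum 24 at index 2, swap -> [-1, 6, 24, 40, 31, 38]
Pass 4: Select minimum 31 at index 4, swap -> [-1, 6, 24, 31, 40, 38]


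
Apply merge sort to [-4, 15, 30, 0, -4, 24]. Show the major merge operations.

Divide and conquer:
  Merge [15] + [30] -> [15, 30]
  Merge [-4] + [15, 30] -> [-4, 15, 30]
  Merge [-4] + [24] -> [-4, 24]
  Merge [0] + [-4, 24] -> [-4, 0, 24]
  Merge [-4, 15, 30] + [-4, 0, 24] -> [-4, -4, 0, 15, 24, 30]


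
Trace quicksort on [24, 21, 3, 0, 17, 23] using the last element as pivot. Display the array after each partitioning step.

Partition 1: pivot=23 at index 4 -> [21, 3, 0, 17, 23, 24]
Partition 2: pivot=17 at index 2 -> [3, 0, 17, 21, 23, 24]
Partition 3: pivot=0 at index 0 -> [0, 3, 17, 21, 23, 24]


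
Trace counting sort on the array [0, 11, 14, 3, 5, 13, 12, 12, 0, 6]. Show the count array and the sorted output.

Count array: [2, 0, 0, 1, 0, 1, 1, 0, 0, 0, 0, 1, 2, 1, 1]
(count[i] = number of elements equal to i)
Cumulative count: [2, 2, 2, 3, 3, 4, 5, 5, 5, 5, 5, 6, 8, 9, 10]
Sorted: [0, 0, 3, 5, 6, 11, 12, 12, 13, 14]


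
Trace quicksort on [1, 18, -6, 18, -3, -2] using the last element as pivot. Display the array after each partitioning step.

Partition 1: pivot=-2 at index 2 -> [-6, -3, -2, 18, 18, 1]
Partition 2: pivot=-3 at index 1 -> [-6, -3, -2, 18, 18, 1]
Partition 3: pivot=1 at index 3 -> [-6, -3, -2, 1, 18, 18]
Partition 4: pivot=18 at index 5 -> [-6, -3, -2, 1, 18, 18]


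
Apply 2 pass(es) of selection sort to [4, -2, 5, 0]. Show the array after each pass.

Pass 1: Select minimum -2 at index 1, swap -> [-2, 4, 5, 0]
Pass 2: Select minimum 0 at index 3, swap -> [-2, 0, 5, 4]


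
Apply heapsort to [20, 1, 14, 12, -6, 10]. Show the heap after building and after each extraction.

Build heap: [20, 12, 14, 1, -6, 10]
Extract 20: [14, 12, 10, 1, -6, 20]
Extract 14: [12, 1, 10, -6, 14, 20]
Extract 12: [10, 1, -6, 12, 14, 20]
Extract 10: [1, -6, 10, 12, 14, 20]
Extract 1: [-6, 1, 10, 12, 14, 20]


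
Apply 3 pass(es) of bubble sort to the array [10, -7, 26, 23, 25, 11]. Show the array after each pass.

After pass 1: [-7, 10, 23, 25, 11, 26] (4 swaps)
After pass 2: [-7, 10, 23, 11, 25, 26] (1 swaps)
After pass 3: [-7, 10, 11, 23, 25, 26] (1 swaps)
Total swaps: 6


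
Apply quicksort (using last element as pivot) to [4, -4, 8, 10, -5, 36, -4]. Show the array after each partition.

Partition 1: pivot=-4 at index 2 -> [-4, -5, -4, 10, 4, 36, 8]
Partition 2: pivot=-5 at index 0 -> [-5, -4, -4, 10, 4, 36, 8]
Partition 3: pivot=8 at index 4 -> [-5, -4, -4, 4, 8, 36, 10]
Partition 4: pivot=10 at index 5 -> [-5, -4, -4, 4, 8, 10, 36]


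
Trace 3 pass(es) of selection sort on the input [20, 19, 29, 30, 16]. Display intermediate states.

Pass 1: Select minimum 16 at index 4, swap -> [16, 19, 29, 30, 20]
Pass 2: Select minimum 19 at index 1, swap -> [16, 19, 29, 30, 20]
Pass 3: Select minimum 20 at index 4, swap -> [16, 19, 20, 30, 29]


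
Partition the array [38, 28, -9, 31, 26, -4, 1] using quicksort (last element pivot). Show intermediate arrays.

Partition 1: pivot=1 at index 2 -> [-9, -4, 1, 31, 26, 28, 38]
Partition 2: pivot=-4 at index 1 -> [-9, -4, 1, 31, 26, 28, 38]
Partition 3: pivot=38 at index 6 -> [-9, -4, 1, 31, 26, 28, 38]
Partition 4: pivot=28 at index 4 -> [-9, -4, 1, 26, 28, 31, 38]


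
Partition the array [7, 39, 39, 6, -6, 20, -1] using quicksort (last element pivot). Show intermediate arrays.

Partition 1: pivot=-1 at index 1 -> [-6, -1, 39, 6, 7, 20, 39]
Partition 2: pivot=39 at index 6 -> [-6, -1, 39, 6, 7, 20, 39]
Partition 3: pivot=20 at index 4 -> [-6, -1, 6, 7, 20, 39, 39]
Partition 4: pivot=7 at index 3 -> [-6, -1, 6, 7, 20, 39, 39]


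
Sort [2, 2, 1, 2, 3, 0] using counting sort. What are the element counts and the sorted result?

Count array: [1, 1, 3, 1]
(count[i] = number of elements equal to i)
Cumulative count: [1, 2, 5, 6]
Sorted: [0, 1, 2, 2, 2, 3]


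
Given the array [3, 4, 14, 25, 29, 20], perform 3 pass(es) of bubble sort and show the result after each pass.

After pass 1: [3, 4, 14, 25, 20, 29] (1 swaps)
After pass 2: [3, 4, 14, 20, 25, 29] (1 swaps)
After pass 3: [3, 4, 14, 20, 25, 29] (0 swaps)
Total swaps: 2


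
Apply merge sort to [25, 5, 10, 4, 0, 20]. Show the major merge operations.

Divide and conquer:
  Merge [5] + [10] -> [5, 10]
  Merge [25] + [5, 10] -> [5, 10, 25]
  Merge [0] + [20] -> [0, 20]
  Merge [4] + [0, 20] -> [0, 4, 20]
  Merge [5, 10, 25] + [0, 4, 20] -> [0, 4, 5, 10, 20, 25]


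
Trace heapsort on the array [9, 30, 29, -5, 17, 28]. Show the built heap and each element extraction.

Build heap: [30, 17, 29, -5, 9, 28]
Extract 30: [29, 17, 28, -5, 9, 30]
Extract 29: [28, 17, 9, -5, 29, 30]
Extract 28: [17, -5, 9, 28, 29, 30]
Extract 17: [9, -5, 17, 28, 29, 30]
Extract 9: [-5, 9, 17, 28, 29, 30]


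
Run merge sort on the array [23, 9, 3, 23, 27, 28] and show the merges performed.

Divide and conquer:
  Merge [9] + [3] -> [3, 9]
  Merge [23] + [3, 9] -> [3, 9, 23]
  Merge [27] + [28] -> [27, 28]
  Merge [23] + [27, 28] -> [23, 27, 28]
  Merge [3, 9, 23] + [23, 27, 28] -> [3, 9, 23, 23, 27, 28]


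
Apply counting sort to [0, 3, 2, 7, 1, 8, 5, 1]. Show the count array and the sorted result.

Count array: [1, 2, 1, 1, 0, 1, 0, 1, 1]
(count[i] = number of elements equal to i)
Cumulative count: [1, 3, 4, 5, 5, 6, 6, 7, 8]
Sorted: [0, 1, 1, 2, 3, 5, 7, 8]


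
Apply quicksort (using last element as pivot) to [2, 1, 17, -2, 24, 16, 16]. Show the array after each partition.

Partition 1: pivot=16 at index 4 -> [2, 1, -2, 16, 16, 17, 24]
Partition 2: pivot=16 at index 3 -> [2, 1, -2, 16, 16, 17, 24]
Partition 3: pivot=-2 at index 0 -> [-2, 1, 2, 16, 16, 17, 24]
Partition 4: pivot=2 at index 2 -> [-2, 1, 2, 16, 16, 17, 24]
Partition 5: pivot=24 at index 6 -> [-2, 1, 2, 16, 16, 17, 24]


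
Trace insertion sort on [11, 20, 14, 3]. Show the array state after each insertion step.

First element 11 is already 'sorted'
Insert 20: shifted 0 elements -> [11, 20, 14, 3]
Insert 14: shifted 1 elements -> [11, 14, 20, 3]
Insert 3: shifted 3 elements -> [3, 11, 14, 20]


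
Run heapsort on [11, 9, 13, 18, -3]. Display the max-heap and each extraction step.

Build heap: [18, 11, 13, 9, -3]
Extract 18: [13, 11, -3, 9, 18]
Extract 13: [11, 9, -3, 13, 18]
Extract 11: [9, -3, 11, 13, 18]
Extract 9: [-3, 9, 11, 13, 18]


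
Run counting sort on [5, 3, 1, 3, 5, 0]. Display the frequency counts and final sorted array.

Count array: [1, 1, 0, 2, 0, 2]
(count[i] = number of elements equal to i)
Cumulative count: [1, 2, 2, 4, 4, 6]
Sorted: [0, 1, 3, 3, 5, 5]


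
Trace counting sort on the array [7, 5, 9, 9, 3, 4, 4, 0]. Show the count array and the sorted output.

Count array: [1, 0, 0, 1, 2, 1, 0, 1, 0, 2]
(count[i] = number of elements equal to i)
Cumulative count: [1, 1, 1, 2, 4, 5, 5, 6, 6, 8]
Sorted: [0, 3, 4, 4, 5, 7, 9, 9]


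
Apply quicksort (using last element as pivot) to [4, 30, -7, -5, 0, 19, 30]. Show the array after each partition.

Partition 1: pivot=30 at index 6 -> [4, 30, -7, -5, 0, 19, 30]
Partition 2: pivot=19 at index 4 -> [4, -7, -5, 0, 19, 30, 30]
Partition 3: pivot=0 at index 2 -> [-7, -5, 0, 4, 19, 30, 30]
Partition 4: pivot=-5 at index 1 -> [-7, -5, 0, 4, 19, 30, 30]


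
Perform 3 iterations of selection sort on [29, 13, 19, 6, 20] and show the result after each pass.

Pass 1: Select minimum 6 at index 3, swap -> [6, 13, 19, 29, 20]
Pass 2: Select minimum 13 at index 1, swap -> [6, 13, 19, 29, 20]
Pass 3: Select minimum 19 at index 2, swap -> [6, 13, 19, 29, 20]


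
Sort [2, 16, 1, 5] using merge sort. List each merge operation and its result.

Divide and conquer:
  Merge [2] + [16] -> [2, 16]
  Merge [1] + [5] -> [1, 5]
  Merge [2, 16] + [1, 5] -> [1, 2, 5, 16]


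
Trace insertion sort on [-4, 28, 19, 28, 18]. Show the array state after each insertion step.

First element -4 is already 'sorted'
Insert 28: shifted 0 elements -> [-4, 28, 19, 28, 18]
Insert 19: shifted 1 elements -> [-4, 19, 28, 28, 18]
Insert 28: shifted 0 elements -> [-4, 19, 28, 28, 18]
Insert 18: shifted 3 elements -> [-4, 18, 19, 28, 28]


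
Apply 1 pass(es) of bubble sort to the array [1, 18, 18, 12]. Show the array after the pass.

After pass 1: [1, 18, 12, 18] (1 swaps)
Total swaps: 1


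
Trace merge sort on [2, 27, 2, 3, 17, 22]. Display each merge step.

Divide and conquer:
  Merge [27] + [2] -> [2, 27]
  Merge [2] + [2, 27] -> [2, 2, 27]
  Merge [17] + [22] -> [17, 22]
  Merge [3] + [17, 22] -> [3, 17, 22]
  Merge [2, 2, 27] + [3, 17, 22] -> [2, 2, 3, 17, 22, 27]


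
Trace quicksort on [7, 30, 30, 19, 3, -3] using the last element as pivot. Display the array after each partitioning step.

Partition 1: pivot=-3 at index 0 -> [-3, 30, 30, 19, 3, 7]
Partition 2: pivot=7 at index 2 -> [-3, 3, 7, 19, 30, 30]
Partition 3: pivot=30 at index 5 -> [-3, 3, 7, 19, 30, 30]
Partition 4: pivot=30 at index 4 -> [-3, 3, 7, 19, 30, 30]


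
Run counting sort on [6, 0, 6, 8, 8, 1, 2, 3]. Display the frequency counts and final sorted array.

Count array: [1, 1, 1, 1, 0, 0, 2, 0, 2]
(count[i] = number of elements equal to i)
Cumulative count: [1, 2, 3, 4, 4, 4, 6, 6, 8]
Sorted: [0, 1, 2, 3, 6, 6, 8, 8]


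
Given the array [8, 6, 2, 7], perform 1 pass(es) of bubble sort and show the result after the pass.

After pass 1: [6, 2, 7, 8] (3 swaps)
Total swaps: 3


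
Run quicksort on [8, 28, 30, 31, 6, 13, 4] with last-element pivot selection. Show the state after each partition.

Partition 1: pivot=4 at index 0 -> [4, 28, 30, 31, 6, 13, 8]
Partition 2: pivot=8 at index 2 -> [4, 6, 8, 31, 28, 13, 30]
Partition 3: pivot=30 at index 5 -> [4, 6, 8, 28, 13, 30, 31]
Partition 4: pivot=13 at index 3 -> [4, 6, 8, 13, 28, 30, 31]


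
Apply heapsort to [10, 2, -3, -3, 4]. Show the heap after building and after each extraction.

Build heap: [10, 4, -3, -3, 2]
Extract 10: [4, 2, -3, -3, 10]
Extract 4: [2, -3, -3, 4, 10]
Extract 2: [-3, -3, 2, 4, 10]
Extract -3: [-3, -3, 2, 4, 10]


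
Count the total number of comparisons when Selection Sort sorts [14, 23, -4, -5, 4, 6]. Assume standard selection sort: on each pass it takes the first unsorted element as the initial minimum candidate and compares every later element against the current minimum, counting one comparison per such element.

Pass 1: scan indices 1..5 for the minimum = 5 comparison(s); min is -5, place at index 0 -> [-5, 23, -4, 14, 4, 6]
Pass 2: scan indices 2..5 for the minimum = 4 comparison(s); min is -4, place at index 1 -> [-5, -4, 23, 14, 4, 6]
Pass 3: scan indices 3..5 for the minimum = 3 comparison(s); min is 4, place at index 2 -> [-5, -4, 4, 14, 23, 6]
Pass 4: scan indices 4..5 for the minimum = 2 comparison(s); min is 6, place at index 3 -> [-5, -4, 4, 6, 23, 14]
Pass 5: scan indices 5..5 for the minimum = 1 comparison(s); min is 14, place at index 4 -> [-5, -4, 4, 6, 14, 23]
Selection sort always scans the whole unsorted suffix, so the count is (n-1) + (n-2) + ... + 1 = n(n-1)/2 = 6*5/2 = 15 regardless of the input order.
Total comparisons: 5 + 4 + 3 + 2 + 1 = 15


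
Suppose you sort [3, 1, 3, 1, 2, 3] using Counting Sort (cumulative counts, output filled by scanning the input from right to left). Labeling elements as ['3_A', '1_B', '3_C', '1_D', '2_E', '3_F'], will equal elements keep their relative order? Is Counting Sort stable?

Trace Counting Sort on the labeled array (the key is the number; the letter only tracks identity):
  Counts for values 0..3: [0, 2, 1, 3]
  Cumulative counts: [0, 2, 3, 6]
  Scan right to left: place 3_F at output index 5
  Scan right to left: place 2_E at output index 2
  Scan right to left: place 1_D at output index 1
  Scan right to left: place 3_C at output index 4
  Scan right to left: place 1_B at output index 0
  Scan right to left: place 3_A at output index 3
  Output: [1_B, 1_D, 2_E, 3_A, 3_C, 3_F]
Equal keys:
  value 1: originally 1_B, 1_D; after sorting 1_B, 1_D -> order preserved
  value 3: originally 3_A, 3_C, 3_F; after sorting 3_A, 3_C, 3_F -> order preserved
All equal keys kept their original relative order. Counting Sort is stable: scanning the input right to left with decreasing cumulative counts places later duplicates at later output positions.
Answer: Stable


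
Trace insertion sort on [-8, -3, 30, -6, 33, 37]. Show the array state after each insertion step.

First element -8 is already 'sorted'
Insert -3: shifted 0 elements -> [-8, -3, 30, -6, 33, 37]
Insert 30: shifted 0 elements -> [-8, -3, 30, -6, 33, 37]
Insert -6: shifted 2 elements -> [-8, -6, -3, 30, 33, 37]
Insert 33: shifted 0 elements -> [-8, -6, -3, 30, 33, 37]
Insert 37: shifted 0 elements -> [-8, -6, -3, 30, 33, 37]


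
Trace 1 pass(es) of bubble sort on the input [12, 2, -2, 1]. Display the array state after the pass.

After pass 1: [2, -2, 1, 12] (3 swaps)
Total swaps: 3


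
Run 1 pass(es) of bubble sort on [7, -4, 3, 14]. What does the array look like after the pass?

After pass 1: [-4, 3, 7, 14] (2 swaps)
Total swaps: 2


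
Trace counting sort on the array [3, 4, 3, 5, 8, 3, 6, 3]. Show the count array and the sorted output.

Count array: [0, 0, 0, 4, 1, 1, 1, 0, 1]
(count[i] = number of elements equal to i)
Cumulative count: [0, 0, 0, 4, 5, 6, 7, 7, 8]
Sorted: [3, 3, 3, 3, 4, 5, 6, 8]


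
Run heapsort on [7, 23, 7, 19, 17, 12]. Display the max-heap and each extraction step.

Build heap: [23, 19, 12, 7, 17, 7]
Extract 23: [19, 17, 12, 7, 7, 23]
Extract 19: [17, 7, 12, 7, 19, 23]
Extract 17: [12, 7, 7, 17, 19, 23]
Extract 12: [7, 7, 12, 17, 19, 23]
Extract 7: [7, 7, 12, 17, 19, 23]


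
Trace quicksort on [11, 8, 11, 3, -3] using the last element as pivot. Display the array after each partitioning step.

Partition 1: pivot=-3 at index 0 -> [-3, 8, 11, 3, 11]
Partition 2: pivot=11 at index 4 -> [-3, 8, 11, 3, 11]
Partition 3: pivot=3 at index 1 -> [-3, 3, 11, 8, 11]
Partition 4: pivot=8 at index 2 -> [-3, 3, 8, 11, 11]


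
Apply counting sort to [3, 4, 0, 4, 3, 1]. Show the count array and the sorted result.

Count array: [1, 1, 0, 2, 2]
(count[i] = number of elements equal to i)
Cumulative count: [1, 2, 2, 4, 6]
Sorted: [0, 1, 3, 3, 4, 4]


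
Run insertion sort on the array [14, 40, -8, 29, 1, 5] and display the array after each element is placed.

First element 14 is already 'sorted'
Insert 40: shifted 0 elements -> [14, 40, -8, 29, 1, 5]
Insert -8: shifted 2 elements -> [-8, 14, 40, 29, 1, 5]
Insert 29: shifted 1 elements -> [-8, 14, 29, 40, 1, 5]
Insert 1: shifted 3 elements -> [-8, 1, 14, 29, 40, 5]
Insert 5: shifted 3 elements -> [-8, 1, 5, 14, 29, 40]


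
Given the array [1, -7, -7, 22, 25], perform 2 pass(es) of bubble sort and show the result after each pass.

After pass 1: [-7, -7, 1, 22, 25] (2 swaps)
After pass 2: [-7, -7, 1, 22, 25] (0 swaps)
Total swaps: 2


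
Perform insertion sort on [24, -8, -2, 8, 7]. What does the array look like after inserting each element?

First element 24 is already 'sorted'
Insert -8: shifted 1 elements -> [-8, 24, -2, 8, 7]
Insert -2: shifted 1 elements -> [-8, -2, 24, 8, 7]
Insert 8: shifted 1 elements -> [-8, -2, 8, 24, 7]
Insert 7: shifted 2 elements -> [-8, -2, 7, 8, 24]


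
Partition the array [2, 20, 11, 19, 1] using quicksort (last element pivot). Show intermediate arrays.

Partition 1: pivot=1 at index 0 -> [1, 20, 11, 19, 2]
Partition 2: pivot=2 at index 1 -> [1, 2, 11, 19, 20]
Partition 3: pivot=20 at index 4 -> [1, 2, 11, 19, 20]
Partition 4: pivot=19 at index 3 -> [1, 2, 11, 19, 20]


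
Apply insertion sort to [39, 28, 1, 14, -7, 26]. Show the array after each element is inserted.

First element 39 is already 'sorted'
Insert 28: shifted 1 elements -> [28, 39, 1, 14, -7, 26]
Insert 1: shifted 2 elements -> [1, 28, 39, 14, -7, 26]
Insert 14: shifted 2 elements -> [1, 14, 28, 39, -7, 26]
Insert -7: shifted 4 elements -> [-7, 1, 14, 28, 39, 26]
Insert 26: shifted 2 elements -> [-7, 1, 14, 26, 28, 39]


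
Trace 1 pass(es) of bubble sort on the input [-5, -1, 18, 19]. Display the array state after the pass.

After pass 1: [-5, -1, 18, 19] (0 swaps)
Total swaps: 0


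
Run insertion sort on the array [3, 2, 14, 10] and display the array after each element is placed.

First element 3 is already 'sorted'
Insert 2: shifted 1 elements -> [2, 3, 14, 10]
Insert 14: shifted 0 elements -> [2, 3, 14, 10]
Insert 10: shifted 1 elements -> [2, 3, 10, 14]


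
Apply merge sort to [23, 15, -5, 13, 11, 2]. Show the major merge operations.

Divide and conquer:
  Merge [15] + [-5] -> [-5, 15]
  Merge [23] + [-5, 15] -> [-5, 15, 23]
  Merge [11] + [2] -> [2, 11]
  Merge [13] + [2, 11] -> [2, 11, 13]
  Merge [-5, 15, 23] + [2, 11, 13] -> [-5, 2, 11, 13, 15, 23]


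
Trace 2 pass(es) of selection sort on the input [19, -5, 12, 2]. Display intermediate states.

Pass 1: Select minimum -5 at index 1, swap -> [-5, 19, 12, 2]
Pass 2: Select minimum 2 at index 3, swap -> [-5, 2, 12, 19]


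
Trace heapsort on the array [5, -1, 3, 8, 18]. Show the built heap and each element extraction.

Build heap: [18, 8, 3, 5, -1]
Extract 18: [8, 5, 3, -1, 18]
Extract 8: [5, -1, 3, 8, 18]
Extract 5: [3, -1, 5, 8, 18]
Extract 3: [-1, 3, 5, 8, 18]


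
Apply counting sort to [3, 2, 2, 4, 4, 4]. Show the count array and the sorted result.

Count array: [0, 0, 2, 1, 3]
(count[i] = number of elements equal to i)
Cumulative count: [0, 0, 2, 3, 6]
Sorted: [2, 2, 3, 4, 4, 4]


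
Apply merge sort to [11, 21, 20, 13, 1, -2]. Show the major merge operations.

Divide and conquer:
  Merge [21] + [20] -> [20, 21]
  Merge [11] + [20, 21] -> [11, 20, 21]
  Merge [1] + [-2] -> [-2, 1]
  Merge [13] + [-2, 1] -> [-2, 1, 13]
  Merge [11, 20, 21] + [-2, 1, 13] -> [-2, 1, 11, 13, 20, 21]


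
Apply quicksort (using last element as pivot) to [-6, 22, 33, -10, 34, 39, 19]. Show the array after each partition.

Partition 1: pivot=19 at index 2 -> [-6, -10, 19, 22, 34, 39, 33]
Partition 2: pivot=-10 at index 0 -> [-10, -6, 19, 22, 34, 39, 33]
Partition 3: pivot=33 at index 4 -> [-10, -6, 19, 22, 33, 39, 34]
Partition 4: pivot=34 at index 5 -> [-10, -6, 19, 22, 33, 34, 39]


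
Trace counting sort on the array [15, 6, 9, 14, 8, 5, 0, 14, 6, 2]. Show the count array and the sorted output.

Count array: [1, 0, 1, 0, 0, 1, 2, 0, 1, 1, 0, 0, 0, 0, 2, 1]
(count[i] = number of elements equal to i)
Cumulative count: [1, 1, 2, 2, 2, 3, 5, 5, 6, 7, 7, 7, 7, 7, 9, 10]
Sorted: [0, 2, 5, 6, 6, 8, 9, 14, 14, 15]


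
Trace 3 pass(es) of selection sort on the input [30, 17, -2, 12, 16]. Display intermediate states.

Pass 1: Select minimum -2 at index 2, swap -> [-2, 17, 30, 12, 16]
Pass 2: Select minimum 12 at index 3, swap -> [-2, 12, 30, 17, 16]
Pass 3: Select minimum 16 at index 4, swap -> [-2, 12, 16, 17, 30]


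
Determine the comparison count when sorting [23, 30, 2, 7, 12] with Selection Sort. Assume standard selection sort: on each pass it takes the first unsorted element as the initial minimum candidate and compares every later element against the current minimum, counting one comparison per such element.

Pass 1: scan indices 1..4 for the minimum = 4 comparison(s); min is 2, place at index 0 -> [2, 30, 23, 7, 12]
Pass 2: scan indices 2..4 for the minimum = 3 comparison(s); min is 7, place at index 1 -> [2, 7, 23, 30, 12]
Pass 3: scan indices 3..4 for the minimum = 2 comparison(s); min is 12, place at index 2 -> [2, 7, 12, 30, 23]
Pass 4: scan indices 4..4 for the minimum = 1 comparison(s); min is 23, place at index 3 -> [2, 7, 12, 23, 30]
Selection sort always scans the whole unsorted suffix, so the count is (n-1) + (n-2) + ... + 1 = n(n-1)/2 = 5*4/2 = 10 regardless of the input order.
Total comparisons: 4 + 3 + 2 + 1 = 10


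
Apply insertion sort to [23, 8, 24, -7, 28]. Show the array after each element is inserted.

First element 23 is already 'sorted'
Insert 8: shifted 1 elements -> [8, 23, 24, -7, 28]
Insert 24: shifted 0 elements -> [8, 23, 24, -7, 28]
Insert -7: shifted 3 elements -> [-7, 8, 23, 24, 28]
Insert 28: shifted 0 elements -> [-7, 8, 23, 24, 28]


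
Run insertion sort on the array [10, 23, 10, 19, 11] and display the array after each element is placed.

First element 10 is already 'sorted'
Insert 23: shifted 0 elements -> [10, 23, 10, 19, 11]
Insert 10: shifted 1 elements -> [10, 10, 23, 19, 11]
Insert 19: shifted 1 elements -> [10, 10, 19, 23, 11]
Insert 11: shifted 2 elements -> [10, 10, 11, 19, 23]


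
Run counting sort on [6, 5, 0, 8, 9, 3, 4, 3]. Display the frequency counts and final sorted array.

Count array: [1, 0, 0, 2, 1, 1, 1, 0, 1, 1]
(count[i] = number of elements equal to i)
Cumulative count: [1, 1, 1, 3, 4, 5, 6, 6, 7, 8]
Sorted: [0, 3, 3, 4, 5, 6, 8, 9]


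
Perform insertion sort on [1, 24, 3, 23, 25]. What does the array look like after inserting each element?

First element 1 is already 'sorted'
Insert 24: shifted 0 elements -> [1, 24, 3, 23, 25]
Insert 3: shifted 1 elements -> [1, 3, 24, 23, 25]
Insert 23: shifted 1 elements -> [1, 3, 23, 24, 25]
Insert 25: shifted 0 elements -> [1, 3, 23, 24, 25]


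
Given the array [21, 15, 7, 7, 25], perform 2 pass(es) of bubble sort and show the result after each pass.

After pass 1: [15, 7, 7, 21, 25] (3 swaps)
After pass 2: [7, 7, 15, 21, 25] (2 swaps)
Total swaps: 5


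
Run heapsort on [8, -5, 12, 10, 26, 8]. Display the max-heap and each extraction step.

Build heap: [26, 10, 12, 8, -5, 8]
Extract 26: [12, 10, 8, 8, -5, 26]
Extract 12: [10, 8, 8, -5, 12, 26]
Extract 10: [8, -5, 8, 10, 12, 26]
Extract 8: [8, -5, 8, 10, 12, 26]
Extract 8: [-5, 8, 8, 10, 12, 26]


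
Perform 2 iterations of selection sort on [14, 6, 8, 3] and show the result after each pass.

Pass 1: Select minimum 3 at index 3, swap -> [3, 6, 8, 14]
Pass 2: Select minimum 6 at index 1, swap -> [3, 6, 8, 14]


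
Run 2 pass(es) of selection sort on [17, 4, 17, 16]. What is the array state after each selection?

Pass 1: Select minimum 4 at index 1, swap -> [4, 17, 17, 16]
Pass 2: Select minimum 16 at index 3, swap -> [4, 16, 17, 17]


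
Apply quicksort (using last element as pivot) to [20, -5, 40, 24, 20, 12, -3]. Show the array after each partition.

Partition 1: pivot=-3 at index 1 -> [-5, -3, 40, 24, 20, 12, 20]
Partition 2: pivot=20 at index 4 -> [-5, -3, 20, 12, 20, 24, 40]
Partition 3: pivot=12 at index 2 -> [-5, -3, 12, 20, 20, 24, 40]
Partition 4: pivot=40 at index 6 -> [-5, -3, 12, 20, 20, 24, 40]


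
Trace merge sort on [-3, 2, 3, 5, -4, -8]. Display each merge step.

Divide and conquer:
  Merge [2] + [3] -> [2, 3]
  Merge [-3] + [2, 3] -> [-3, 2, 3]
  Merge [-4] + [-8] -> [-8, -4]
  Merge [5] + [-8, -4] -> [-8, -4, 5]
  Merge [-3, 2, 3] + [-8, -4, 5] -> [-8, -4, -3, 2, 3, 5]


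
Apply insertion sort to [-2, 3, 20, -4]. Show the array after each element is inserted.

First element -2 is already 'sorted'
Insert 3: shifted 0 elements -> [-2, 3, 20, -4]
Insert 20: shifted 0 elements -> [-2, 3, 20, -4]
Insert -4: shifted 3 elements -> [-4, -2, 3, 20]


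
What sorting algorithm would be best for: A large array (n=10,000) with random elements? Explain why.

Best choice: Quicksort or Mergesort
Reason: Both have O(n log n) average case; quicksort has lower constant factors


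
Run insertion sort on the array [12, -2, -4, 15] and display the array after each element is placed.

First element 12 is already 'sorted'
Insert -2: shifted 1 elements -> [-2, 12, -4, 15]
Insert -4: shifted 2 elements -> [-4, -2, 12, 15]
Insert 15: shifted 0 elements -> [-4, -2, 12, 15]


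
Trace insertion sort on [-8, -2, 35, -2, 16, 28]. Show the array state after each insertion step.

First element -8 is already 'sorted'
Insert -2: shifted 0 elements -> [-8, -2, 35, -2, 16, 28]
Insert 35: shifted 0 elements -> [-8, -2, 35, -2, 16, 28]
Insert -2: shifted 1 elements -> [-8, -2, -2, 35, 16, 28]
Insert 16: shifted 1 elements -> [-8, -2, -2, 16, 35, 28]
Insert 28: shifted 1 elements -> [-8, -2, -2, 16, 28, 35]


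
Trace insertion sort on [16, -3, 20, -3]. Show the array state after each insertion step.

First element 16 is already 'sorted'
Insert -3: shifted 1 elements -> [-3, 16, 20, -3]
Insert 20: shifted 0 elements -> [-3, 16, 20, -3]
Insert -3: shifted 2 elements -> [-3, -3, 16, 20]


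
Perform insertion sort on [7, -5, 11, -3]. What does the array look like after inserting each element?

First element 7 is already 'sorted'
Insert -5: shifted 1 elements -> [-5, 7, 11, -3]
Insert 11: shifted 0 elements -> [-5, 7, 11, -3]
Insert -3: shifted 2 elements -> [-5, -3, 7, 11]


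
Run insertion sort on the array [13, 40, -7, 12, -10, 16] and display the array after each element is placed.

First element 13 is already 'sorted'
Insert 40: shifted 0 elements -> [13, 40, -7, 12, -10, 16]
Insert -7: shifted 2 elements -> [-7, 13, 40, 12, -10, 16]
Insert 12: shifted 2 elements -> [-7, 12, 13, 40, -10, 16]
Insert -10: shifted 4 elements -> [-10, -7, 12, 13, 40, 16]
Insert 16: shifted 1 elements -> [-10, -7, 12, 13, 16, 40]


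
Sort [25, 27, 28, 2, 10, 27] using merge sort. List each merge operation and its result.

Divide and conquer:
  Merge [27] + [28] -> [27, 28]
  Merge [25] + [27, 28] -> [25, 27, 28]
  Merge [10] + [27] -> [10, 27]
  Merge [2] + [10, 27] -> [2, 10, 27]
  Merge [25, 27, 28] + [2, 10, 27] -> [2, 10, 25, 27, 27, 28]


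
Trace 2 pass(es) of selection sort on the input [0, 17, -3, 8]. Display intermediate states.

Pass 1: Select minimum -3 at index 2, swap -> [-3, 17, 0, 8]
Pass 2: Select minimum 0 at index 2, swap -> [-3, 0, 17, 8]


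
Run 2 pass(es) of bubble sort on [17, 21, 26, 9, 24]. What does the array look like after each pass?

After pass 1: [17, 21, 9, 24, 26] (2 swaps)
After pass 2: [17, 9, 21, 24, 26] (1 swaps)
Total swaps: 3


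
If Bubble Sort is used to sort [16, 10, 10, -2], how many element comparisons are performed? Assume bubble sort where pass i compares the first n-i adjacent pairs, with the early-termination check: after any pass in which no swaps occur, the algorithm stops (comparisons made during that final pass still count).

Pass 1: compare adjacent pairs (0,1)..(2,3) = 3 comparison(s), 3 swap(s) -> [10, 10, -2, 16]
Pass 2: compare adjacent pairs (0,1)..(1,2) = 2 comparison(s), 1 swap(s) -> [10, -2, 10, 16]
Pass 3: compare adjacent pairs (0,1)..(0,1) = 1 comparison(s), 1 swap(s) -> [-2, 10, 10, 16]
Every pass made at least one swap, so all n-1 passes run.
Total comparisons: 3 + 2 + 1 = 6


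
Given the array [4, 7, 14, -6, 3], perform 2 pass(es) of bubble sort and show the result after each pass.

After pass 1: [4, 7, -6, 3, 14] (2 swaps)
After pass 2: [4, -6, 3, 7, 14] (2 swaps)
Total swaps: 4


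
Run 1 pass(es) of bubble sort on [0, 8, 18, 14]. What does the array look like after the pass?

After pass 1: [0, 8, 14, 18] (1 swaps)
Total swaps: 1


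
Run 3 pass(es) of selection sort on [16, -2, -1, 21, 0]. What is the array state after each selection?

Pass 1: Select minimum -2 at index 1, swap -> [-2, 16, -1, 21, 0]
Pass 2: Select minimum -1 at index 2, swap -> [-2, -1, 16, 21, 0]
Pass 3: Select minimum 0 at index 4, swap -> [-2, -1, 0, 21, 16]


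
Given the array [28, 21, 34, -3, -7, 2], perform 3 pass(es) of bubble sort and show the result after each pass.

After pass 1: [21, 28, -3, -7, 2, 34] (4 swaps)
After pass 2: [21, -3, -7, 2, 28, 34] (3 swaps)
After pass 3: [-3, -7, 2, 21, 28, 34] (3 swaps)
Total swaps: 10


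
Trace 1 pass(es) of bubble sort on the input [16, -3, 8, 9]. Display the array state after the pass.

After pass 1: [-3, 8, 9, 16] (3 swaps)
Total swaps: 3


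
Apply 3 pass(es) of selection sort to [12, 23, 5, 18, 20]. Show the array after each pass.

Pass 1: Select minimum 5 at index 2, swap -> [5, 23, 12, 18, 20]
Pass 2: Select minimum 12 at index 2, swap -> [5, 12, 23, 18, 20]
Pass 3: Select minimum 18 at index 3, swap -> [5, 12, 18, 23, 20]


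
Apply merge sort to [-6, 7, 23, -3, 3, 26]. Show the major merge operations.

Divide and conquer:
  Merge [7] + [23] -> [7, 23]
  Merge [-6] + [7, 23] -> [-6, 7, 23]
  Merge [3] + [26] -> [3, 26]
  Merge [-3] + [3, 26] -> [-3, 3, 26]
  Merge [-6, 7, 23] + [-3, 3, 26] -> [-6, -3, 3, 7, 23, 26]


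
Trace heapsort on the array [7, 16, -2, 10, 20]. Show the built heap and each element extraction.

Build heap: [20, 16, -2, 10, 7]
Extract 20: [16, 10, -2, 7, 20]
Extract 16: [10, 7, -2, 16, 20]
Extract 10: [7, -2, 10, 16, 20]
Extract 7: [-2, 7, 10, 16, 20]


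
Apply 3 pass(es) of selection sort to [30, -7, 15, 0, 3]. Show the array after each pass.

Pass 1: Select minimum -7 at index 1, swap -> [-7, 30, 15, 0, 3]
Pass 2: Select minimum 0 at index 3, swap -> [-7, 0, 15, 30, 3]
Pass 3: Select minimum 3 at index 4, swap -> [-7, 0, 3, 30, 15]


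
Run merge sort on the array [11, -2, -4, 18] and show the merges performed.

Divide and conquer:
  Merge [11] + [-2] -> [-2, 11]
  Merge [-4] + [18] -> [-4, 18]
  Merge [-2, 11] + [-4, 18] -> [-4, -2, 11, 18]


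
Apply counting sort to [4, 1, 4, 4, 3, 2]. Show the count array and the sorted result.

Count array: [0, 1, 1, 1, 3]
(count[i] = number of elements equal to i)
Cumulative count: [0, 1, 2, 3, 6]
Sorted: [1, 2, 3, 4, 4, 4]


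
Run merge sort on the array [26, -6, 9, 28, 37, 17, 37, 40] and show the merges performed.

Divide and conquer:
  Merge [26] + [-6] -> [-6, 26]
  Merge [9] + [28] -> [9, 28]
  Merge [-6, 26] + [9, 28] -> [-6, 9, 26, 28]
  Merge [37] + [17] -> [17, 37]
  Merge [37] + [40] -> [37, 40]
  Merge [17, 37] + [37, 40] -> [17, 37, 37, 40]
  Merge [-6, 9, 26, 28] + [17, 37, 37, 40] -> [-6, 9, 17, 26, 28, 37, 37, 40]


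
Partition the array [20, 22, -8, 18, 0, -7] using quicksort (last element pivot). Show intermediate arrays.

Partition 1: pivot=-7 at index 1 -> [-8, -7, 20, 18, 0, 22]
Partition 2: pivot=22 at index 5 -> [-8, -7, 20, 18, 0, 22]
Partition 3: pivot=0 at index 2 -> [-8, -7, 0, 18, 20, 22]
Partition 4: pivot=20 at index 4 -> [-8, -7, 0, 18, 20, 22]


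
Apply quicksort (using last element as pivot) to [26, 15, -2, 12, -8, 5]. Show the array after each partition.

Partition 1: pivot=5 at index 2 -> [-2, -8, 5, 12, 15, 26]
Partition 2: pivot=-8 at index 0 -> [-8, -2, 5, 12, 15, 26]
Partition 3: pivot=26 at index 5 -> [-8, -2, 5, 12, 15, 26]
Partition 4: pivot=15 at index 4 -> [-8, -2, 5, 12, 15, 26]


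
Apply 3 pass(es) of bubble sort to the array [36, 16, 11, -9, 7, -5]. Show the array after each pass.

After pass 1: [16, 11, -9, 7, -5, 36] (5 swaps)
After pass 2: [11, -9, 7, -5, 16, 36] (4 swaps)
After pass 3: [-9, 7, -5, 11, 16, 36] (3 swaps)
Total swaps: 12


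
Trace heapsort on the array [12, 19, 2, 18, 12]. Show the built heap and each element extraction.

Build heap: [19, 18, 2, 12, 12]
Extract 19: [18, 12, 2, 12, 19]
Extract 18: [12, 12, 2, 18, 19]
Extract 12: [12, 2, 12, 18, 19]
Extract 12: [2, 12, 12, 18, 19]


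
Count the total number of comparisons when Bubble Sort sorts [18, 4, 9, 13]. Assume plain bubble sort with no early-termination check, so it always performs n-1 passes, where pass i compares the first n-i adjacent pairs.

Pass 1: compare adjacent pairs (0,1)..(2,3) = 3 comparison(s), 3 swap(s) -> [4, 9, 13, 18]
Pass 2: compare adjacent pairs (0,1)..(1,2) = 2 comparison(s), 0 swap(s) -> [4, 9, 13, 18]
Pass 3: compare adjacent pairs (0,1)..(0,1) = 1 comparison(s), 0 swap(s) -> [4, 9, 13, 18]
Total comparisons: 3 + 2 + 1 = 6


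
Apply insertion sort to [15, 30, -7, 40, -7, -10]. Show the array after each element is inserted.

First element 15 is already 'sorted'
Insert 30: shifted 0 elements -> [15, 30, -7, 40, -7, -10]
Insert -7: shifted 2 elements -> [-7, 15, 30, 40, -7, -10]
Insert 40: shifted 0 elements -> [-7, 15, 30, 40, -7, -10]
Insert -7: shifted 3 elements -> [-7, -7, 15, 30, 40, -10]
Insert -10: shifted 5 elements -> [-10, -7, -7, 15, 30, 40]


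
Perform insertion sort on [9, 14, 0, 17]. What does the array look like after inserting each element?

First element 9 is already 'sorted'
Insert 14: shifted 0 elements -> [9, 14, 0, 17]
Insert 0: shifted 2 elements -> [0, 9, 14, 17]
Insert 17: shifted 0 elements -> [0, 9, 14, 17]


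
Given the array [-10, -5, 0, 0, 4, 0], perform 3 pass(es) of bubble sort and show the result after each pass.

After pass 1: [-10, -5, 0, 0, 0, 4] (1 swaps)
After pass 2: [-10, -5, 0, 0, 0, 4] (0 swaps)
After pass 3: [-10, -5, 0, 0, 0, 4] (0 swaps)
Total swaps: 1


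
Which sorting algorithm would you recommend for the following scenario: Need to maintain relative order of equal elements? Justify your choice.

Best choice: Merge sort or Insertion sort
Reason: Both are stable; quicksort and heapsort are not stable


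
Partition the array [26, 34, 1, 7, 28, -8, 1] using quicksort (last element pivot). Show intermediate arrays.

Partition 1: pivot=1 at index 2 -> [1, -8, 1, 7, 28, 34, 26]
Partition 2: pivot=-8 at index 0 -> [-8, 1, 1, 7, 28, 34, 26]
Partition 3: pivot=26 at index 4 -> [-8, 1, 1, 7, 26, 34, 28]
Partition 4: pivot=28 at index 5 -> [-8, 1, 1, 7, 26, 28, 34]


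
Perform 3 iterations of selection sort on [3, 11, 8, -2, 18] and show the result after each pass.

Pass 1: Select minimum -2 at index 3, swap -> [-2, 11, 8, 3, 18]
Pass 2: Select minimum 3 at index 3, swap -> [-2, 3, 8, 11, 18]
Pass 3: Select minimum 8 at index 2, swap -> [-2, 3, 8, 11, 18]


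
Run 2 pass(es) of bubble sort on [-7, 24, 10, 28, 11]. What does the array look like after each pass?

After pass 1: [-7, 10, 24, 11, 28] (2 swaps)
After pass 2: [-7, 10, 11, 24, 28] (1 swaps)
Total swaps: 3


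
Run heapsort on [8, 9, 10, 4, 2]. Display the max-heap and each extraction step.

Build heap: [10, 9, 8, 4, 2]
Extract 10: [9, 4, 8, 2, 10]
Extract 9: [8, 4, 2, 9, 10]
Extract 8: [4, 2, 8, 9, 10]
Extract 4: [2, 4, 8, 9, 10]


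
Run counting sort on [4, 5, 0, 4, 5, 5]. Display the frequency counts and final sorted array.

Count array: [1, 0, 0, 0, 2, 3]
(count[i] = number of elements equal to i)
Cumulative count: [1, 1, 1, 1, 3, 6]
Sorted: [0, 4, 4, 5, 5, 5]


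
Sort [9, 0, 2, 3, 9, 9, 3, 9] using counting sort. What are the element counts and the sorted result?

Count array: [1, 0, 1, 2, 0, 0, 0, 0, 0, 4]
(count[i] = number of elements equal to i)
Cumulative count: [1, 1, 2, 4, 4, 4, 4, 4, 4, 8]
Sorted: [0, 2, 3, 3, 9, 9, 9, 9]


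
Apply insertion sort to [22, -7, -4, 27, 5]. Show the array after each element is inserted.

First element 22 is already 'sorted'
Insert -7: shifted 1 elements -> [-7, 22, -4, 27, 5]
Insert -4: shifted 1 elements -> [-7, -4, 22, 27, 5]
Insert 27: shifted 0 elements -> [-7, -4, 22, 27, 5]
Insert 5: shifted 2 elements -> [-7, -4, 5, 22, 27]


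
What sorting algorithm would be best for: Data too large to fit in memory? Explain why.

Best choice: External merge sort
Reason: Minimizes disk I/O by sequential reads/writes


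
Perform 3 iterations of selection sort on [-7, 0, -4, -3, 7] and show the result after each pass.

Pass 1: Select minimum -7 at index 0, swap -> [-7, 0, -4, -3, 7]
Pass 2: Select minimum -4 at index 2, swap -> [-7, -4, 0, -3, 7]
Pass 3: Select minimum -3 at index 3, swap -> [-7, -4, -3, 0, 7]


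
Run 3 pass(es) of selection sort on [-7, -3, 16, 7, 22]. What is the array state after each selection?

Pass 1: Select minimum -7 at index 0, swap -> [-7, -3, 16, 7, 22]
Pass 2: Select minimum -3 at index 1, swap -> [-7, -3, 16, 7, 22]
Pass 3: Select minimum 7 at index 3, swap -> [-7, -3, 7, 16, 22]


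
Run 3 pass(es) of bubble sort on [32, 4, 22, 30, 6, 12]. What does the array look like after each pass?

After pass 1: [4, 22, 30, 6, 12, 32] (5 swaps)
After pass 2: [4, 22, 6, 12, 30, 32] (2 swaps)
After pass 3: [4, 6, 12, 22, 30, 32] (2 swaps)
Total swaps: 9


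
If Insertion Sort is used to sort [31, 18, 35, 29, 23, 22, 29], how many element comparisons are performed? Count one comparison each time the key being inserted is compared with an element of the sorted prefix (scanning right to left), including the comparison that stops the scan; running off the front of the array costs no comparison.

Insert 18: 31 > 18 (shift), reached front = 1 comparison(s) -> [18, 31, 35, 29, 23, 22, 29]
Insert 35: 31 <= 35 (stop) = 1 comparison(s) -> [18, 31, 35, 29, 23, 22, 29]
Insert 29: 35 > 29 (shift), 31 > 29 (shift), 18 <= 29 (stop) = 3 comparison(s) -> [18, 29, 31, 35, 23, 22, 29]
Insert 23: 35 > 23 (shift), 31 > 23 (shift), 29 > 23 (shift), 18 <= 23 (stop) = 4 comparison(s) -> [18, 23, 29, 31, 35, 22, 29]
Insert 22: 35 > 22 (shift), 31 > 22 (shift), 29 > 22 (shift), 23 > 22 (shift), 18 <= 22 (stop) = 5 comparison(s) -> [18, 22, 23, 29, 31, 35, 29]
Insert 29: 35 > 29 (shift), 31 > 29 (shift), 29 <= 29 (stop) = 3 comparison(s) -> [18, 22, 23, 29, 29, 31, 35]
Total comparisons: 1 + 1 + 3 + 4 + 5 + 3 = 17


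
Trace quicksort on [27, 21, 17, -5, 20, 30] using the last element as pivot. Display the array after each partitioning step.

Partition 1: pivot=30 at index 5 -> [27, 21, 17, -5, 20, 30]
Partition 2: pivot=20 at index 2 -> [17, -5, 20, 21, 27, 30]
Partition 3: pivot=-5 at index 0 -> [-5, 17, 20, 21, 27, 30]
Partition 4: pivot=27 at index 4 -> [-5, 17, 20, 21, 27, 30]


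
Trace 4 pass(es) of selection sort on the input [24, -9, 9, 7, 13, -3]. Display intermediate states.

Pass 1: Select minimum -9 at index 1, swap -> [-9, 24, 9, 7, 13, -3]
Pass 2: Select minimum -3 at index 5, swap -> [-9, -3, 9, 7, 13, 24]
Pass 3: Select minimum 7 at index 3, swap -> [-9, -3, 7, 9, 13, 24]
Pass 4: Select minimum 9 at index 3, swap -> [-9, -3, 7, 9, 13, 24]


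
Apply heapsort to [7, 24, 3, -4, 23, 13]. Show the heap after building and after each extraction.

Build heap: [24, 23, 13, -4, 7, 3]
Extract 24: [23, 7, 13, -4, 3, 24]
Extract 23: [13, 7, 3, -4, 23, 24]
Extract 13: [7, -4, 3, 13, 23, 24]
Extract 7: [3, -4, 7, 13, 23, 24]
Extract 3: [-4, 3, 7, 13, 23, 24]


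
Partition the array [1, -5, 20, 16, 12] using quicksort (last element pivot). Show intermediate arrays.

Partition 1: pivot=12 at index 2 -> [1, -5, 12, 16, 20]
Partition 2: pivot=-5 at index 0 -> [-5, 1, 12, 16, 20]
Partition 3: pivot=20 at index 4 -> [-5, 1, 12, 16, 20]


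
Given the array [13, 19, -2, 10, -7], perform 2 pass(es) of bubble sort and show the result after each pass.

After pass 1: [13, -2, 10, -7, 19] (3 swaps)
After pass 2: [-2, 10, -7, 13, 19] (3 swaps)
Total swaps: 6


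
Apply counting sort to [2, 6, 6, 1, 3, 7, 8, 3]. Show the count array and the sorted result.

Count array: [0, 1, 1, 2, 0, 0, 2, 1, 1]
(count[i] = number of elements equal to i)
Cumulative count: [0, 1, 2, 4, 4, 4, 6, 7, 8]
Sorted: [1, 2, 3, 3, 6, 6, 7, 8]


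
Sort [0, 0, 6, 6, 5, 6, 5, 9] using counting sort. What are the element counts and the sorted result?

Count array: [2, 0, 0, 0, 0, 2, 3, 0, 0, 1]
(count[i] = number of elements equal to i)
Cumulative count: [2, 2, 2, 2, 2, 4, 7, 7, 7, 8]
Sorted: [0, 0, 5, 5, 6, 6, 6, 9]
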